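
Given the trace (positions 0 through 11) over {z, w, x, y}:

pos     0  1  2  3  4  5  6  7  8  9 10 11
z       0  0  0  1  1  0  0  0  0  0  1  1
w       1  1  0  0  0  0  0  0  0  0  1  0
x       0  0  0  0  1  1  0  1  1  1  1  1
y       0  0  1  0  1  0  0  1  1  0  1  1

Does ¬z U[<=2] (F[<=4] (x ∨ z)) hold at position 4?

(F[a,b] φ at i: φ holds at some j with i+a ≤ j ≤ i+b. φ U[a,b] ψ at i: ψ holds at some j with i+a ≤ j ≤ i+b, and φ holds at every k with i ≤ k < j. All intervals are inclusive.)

True

Need some j in [4,6] with F[<=4] (x ∨ z), and ¬z at every k in [4,j-1].
  j=4: F[<=4] (x ∨ z) holds; no prefix to check → satisfied.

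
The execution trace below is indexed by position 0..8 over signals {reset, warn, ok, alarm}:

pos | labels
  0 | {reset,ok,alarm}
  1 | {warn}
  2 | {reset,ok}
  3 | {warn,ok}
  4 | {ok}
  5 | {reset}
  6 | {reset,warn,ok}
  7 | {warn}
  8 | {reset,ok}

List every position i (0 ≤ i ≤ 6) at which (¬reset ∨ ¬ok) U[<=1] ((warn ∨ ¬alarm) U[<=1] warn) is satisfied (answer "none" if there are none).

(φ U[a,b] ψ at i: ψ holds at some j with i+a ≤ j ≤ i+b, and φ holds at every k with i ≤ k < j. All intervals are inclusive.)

1, 2, 3, 4, 5, 6

Evaluate at each i in [0,6]:
  i=0: ✗ (lhs fails at k=0 before rhs at j=1)
  i=1: ✓ (rhs at j=1)
  i=2: ✓ (rhs at j=2)
  i=3: ✓ (rhs at j=3)
  i=4: ✓ (rhs at j=5; lhs holds on [4,4])
  i=5: ✓ (rhs at j=5)
  i=6: ✓ (rhs at j=6)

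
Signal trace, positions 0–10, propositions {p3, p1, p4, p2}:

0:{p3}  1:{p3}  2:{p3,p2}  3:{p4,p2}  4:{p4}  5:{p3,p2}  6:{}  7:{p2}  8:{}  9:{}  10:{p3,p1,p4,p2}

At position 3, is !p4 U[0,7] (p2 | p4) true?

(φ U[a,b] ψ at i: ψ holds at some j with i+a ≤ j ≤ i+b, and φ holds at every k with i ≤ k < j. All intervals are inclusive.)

Yes

Need some j in [3,10] with (p2 | p4), and !p4 at every k in [3,j-1].
  j=3: (p2 | p4) holds; no prefix to check → satisfied.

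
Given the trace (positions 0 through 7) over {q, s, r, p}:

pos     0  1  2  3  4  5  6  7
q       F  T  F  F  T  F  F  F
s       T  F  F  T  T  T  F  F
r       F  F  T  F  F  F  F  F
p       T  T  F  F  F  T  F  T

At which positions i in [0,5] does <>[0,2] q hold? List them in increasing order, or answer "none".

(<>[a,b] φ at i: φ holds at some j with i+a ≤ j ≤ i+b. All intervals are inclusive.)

0, 1, 2, 3, 4

Evaluate at each i in [0,5]:
  i=0: ✓ (witness j=1)
  i=1: ✓ (witness j=1)
  i=2: ✓ (witness j=4)
  i=3: ✓ (witness j=4)
  i=4: ✓ (witness j=4)
  i=5: ✗ (none in [5,7])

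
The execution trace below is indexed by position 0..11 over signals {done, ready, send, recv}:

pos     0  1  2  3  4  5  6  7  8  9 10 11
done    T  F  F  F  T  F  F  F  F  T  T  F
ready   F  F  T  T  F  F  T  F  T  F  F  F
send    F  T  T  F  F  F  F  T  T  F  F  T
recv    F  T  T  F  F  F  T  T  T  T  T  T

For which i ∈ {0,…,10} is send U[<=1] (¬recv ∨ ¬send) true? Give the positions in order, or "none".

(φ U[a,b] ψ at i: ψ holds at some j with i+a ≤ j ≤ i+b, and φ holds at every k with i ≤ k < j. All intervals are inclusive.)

0, 2, 3, 4, 5, 6, 8, 9, 10

Evaluate at each i in [0,10]:
  i=0: ✓ (rhs at j=0)
  i=1: ✗ (no rhs in [1,2])
  i=2: ✓ (rhs at j=3; lhs holds on [2,2])
  i=3: ✓ (rhs at j=3)
  i=4: ✓ (rhs at j=4)
  i=5: ✓ (rhs at j=5)
  i=6: ✓ (rhs at j=6)
  i=7: ✗ (no rhs in [7,8])
  i=8: ✓ (rhs at j=9; lhs holds on [8,8])
  i=9: ✓ (rhs at j=9)
  i=10: ✓ (rhs at j=10)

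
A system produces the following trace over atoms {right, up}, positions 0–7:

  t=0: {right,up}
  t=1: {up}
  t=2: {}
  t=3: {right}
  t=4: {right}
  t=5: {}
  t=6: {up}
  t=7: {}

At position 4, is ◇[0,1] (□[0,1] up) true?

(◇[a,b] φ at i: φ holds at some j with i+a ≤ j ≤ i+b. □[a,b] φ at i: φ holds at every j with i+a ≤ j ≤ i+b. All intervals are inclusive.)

Check □[0,1] up at each j in [4,5]:
  j=4: fails at 4
  j=5: fails at 5
No position in the window satisfies it → formula fails.

No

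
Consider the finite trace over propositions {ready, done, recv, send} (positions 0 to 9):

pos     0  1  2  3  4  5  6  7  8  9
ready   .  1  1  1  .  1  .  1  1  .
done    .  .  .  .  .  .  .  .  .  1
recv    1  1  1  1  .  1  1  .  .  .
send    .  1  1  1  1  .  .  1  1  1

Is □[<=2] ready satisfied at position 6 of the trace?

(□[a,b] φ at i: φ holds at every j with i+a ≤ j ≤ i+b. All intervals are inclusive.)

No

Check ready at every j in [6,8]:
  j=6: false
  j=7: true
  j=8: true
Fails at j=6 → formula fails.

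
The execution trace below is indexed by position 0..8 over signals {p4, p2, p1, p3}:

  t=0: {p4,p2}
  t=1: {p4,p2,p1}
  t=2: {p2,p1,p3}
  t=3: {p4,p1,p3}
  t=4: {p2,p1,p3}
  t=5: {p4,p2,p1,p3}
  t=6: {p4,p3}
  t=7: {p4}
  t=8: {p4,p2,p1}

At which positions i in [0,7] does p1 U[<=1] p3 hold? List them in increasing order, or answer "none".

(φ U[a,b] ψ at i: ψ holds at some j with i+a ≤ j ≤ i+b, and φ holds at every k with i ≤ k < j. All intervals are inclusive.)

1, 2, 3, 4, 5, 6

Evaluate at each i in [0,7]:
  i=0: ✗ (no rhs in [0,1])
  i=1: ✓ (rhs at j=2; lhs holds on [1,1])
  i=2: ✓ (rhs at j=2)
  i=3: ✓ (rhs at j=3)
  i=4: ✓ (rhs at j=4)
  i=5: ✓ (rhs at j=5)
  i=6: ✓ (rhs at j=6)
  i=7: ✗ (no rhs in [7,8])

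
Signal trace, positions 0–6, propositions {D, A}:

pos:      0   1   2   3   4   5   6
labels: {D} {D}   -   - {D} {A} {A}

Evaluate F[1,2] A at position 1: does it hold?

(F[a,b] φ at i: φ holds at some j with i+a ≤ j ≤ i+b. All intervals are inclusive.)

False

Check A at each j in [2,3]:
  j=2: false
  j=3: false
No position in the window satisfies it → formula fails.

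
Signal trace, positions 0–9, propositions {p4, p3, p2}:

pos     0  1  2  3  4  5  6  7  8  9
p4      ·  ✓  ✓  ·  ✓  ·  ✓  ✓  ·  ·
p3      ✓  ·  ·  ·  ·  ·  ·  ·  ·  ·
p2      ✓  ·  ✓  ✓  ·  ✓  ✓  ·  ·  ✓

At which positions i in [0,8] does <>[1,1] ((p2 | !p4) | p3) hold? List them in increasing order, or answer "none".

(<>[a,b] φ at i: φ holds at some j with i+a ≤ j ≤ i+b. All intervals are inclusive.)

1, 2, 4, 5, 7, 8

Evaluate at each i in [0,8]:
  i=0: ✗ (none in [1,1])
  i=1: ✓ (witness j=2)
  i=2: ✓ (witness j=3)
  i=3: ✗ (none in [4,4])
  i=4: ✓ (witness j=5)
  i=5: ✓ (witness j=6)
  i=6: ✗ (none in [7,7])
  i=7: ✓ (witness j=8)
  i=8: ✓ (witness j=9)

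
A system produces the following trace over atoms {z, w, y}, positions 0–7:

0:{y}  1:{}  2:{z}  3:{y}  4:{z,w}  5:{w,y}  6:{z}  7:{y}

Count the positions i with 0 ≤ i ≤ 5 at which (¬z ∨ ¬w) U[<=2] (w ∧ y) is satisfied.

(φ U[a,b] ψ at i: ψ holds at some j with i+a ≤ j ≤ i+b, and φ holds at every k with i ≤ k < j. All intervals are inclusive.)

1

Evaluate at each i in [0,5]:
  i=0: ✗ (no rhs in [0,2])
  i=1: ✗ (no rhs in [1,3])
  i=2: ✗ (no rhs in [2,4])
  i=3: ✗ (lhs fails at k=4 before rhs at j=5)
  i=4: ✗ (lhs fails at k=4 before rhs at j=5)
  i=5: ✓ (rhs at j=5)
Positions where it holds: {5} → 1.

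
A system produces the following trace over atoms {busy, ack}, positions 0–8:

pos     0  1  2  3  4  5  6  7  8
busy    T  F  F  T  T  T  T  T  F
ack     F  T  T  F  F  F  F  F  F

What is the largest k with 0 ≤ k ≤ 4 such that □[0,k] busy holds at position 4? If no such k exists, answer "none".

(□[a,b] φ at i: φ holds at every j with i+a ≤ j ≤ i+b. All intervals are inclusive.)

3

busy must hold from j=4 onward; find where it first fails.
  j=4: holds
  j=5: holds
  j=6: holds
  j=7: holds
  j=8: fails
Holds on [4,7], so largest k = 3.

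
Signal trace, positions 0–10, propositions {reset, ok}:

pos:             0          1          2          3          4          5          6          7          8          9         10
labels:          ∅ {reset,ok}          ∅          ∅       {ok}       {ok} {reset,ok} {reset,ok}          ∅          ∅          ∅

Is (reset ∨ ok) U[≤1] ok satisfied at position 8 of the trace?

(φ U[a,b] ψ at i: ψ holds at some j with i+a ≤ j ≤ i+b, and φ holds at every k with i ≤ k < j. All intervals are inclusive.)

No

Need some j in [8,9] with ok, and (reset ∨ ok) at every k in [8,j-1].
  j=8: ok false.
  j=9: ok false.
No j in the window works → until fails.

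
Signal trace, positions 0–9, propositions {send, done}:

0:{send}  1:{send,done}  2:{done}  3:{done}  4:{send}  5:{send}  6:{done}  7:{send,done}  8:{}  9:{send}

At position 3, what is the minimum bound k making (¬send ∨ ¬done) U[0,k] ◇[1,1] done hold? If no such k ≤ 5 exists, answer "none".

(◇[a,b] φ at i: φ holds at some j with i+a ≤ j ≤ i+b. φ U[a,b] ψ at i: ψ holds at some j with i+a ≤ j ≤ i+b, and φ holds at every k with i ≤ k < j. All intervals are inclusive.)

Need earliest j ≥ 3 with ◇[1,1] done, and (¬send ∨ ¬done) at every k in [3,j-1].
  j=3: rhs fails.
  j=4: rhs fails.
  j=5: rhs holds; lhs holds on [3,4]. k = 2.

2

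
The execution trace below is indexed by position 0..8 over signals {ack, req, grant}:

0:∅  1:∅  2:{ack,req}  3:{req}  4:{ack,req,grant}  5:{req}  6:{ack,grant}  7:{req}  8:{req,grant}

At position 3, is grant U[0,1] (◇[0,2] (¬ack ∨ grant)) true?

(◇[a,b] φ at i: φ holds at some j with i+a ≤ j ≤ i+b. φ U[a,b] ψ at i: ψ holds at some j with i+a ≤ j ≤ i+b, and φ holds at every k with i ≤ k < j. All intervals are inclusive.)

Need some j in [3,4] with ◇[0,2] (¬ack ∨ grant), and grant at every k in [3,j-1].
  j=3: ◇[0,2] (¬ack ∨ grant) holds; no prefix to check → satisfied.

True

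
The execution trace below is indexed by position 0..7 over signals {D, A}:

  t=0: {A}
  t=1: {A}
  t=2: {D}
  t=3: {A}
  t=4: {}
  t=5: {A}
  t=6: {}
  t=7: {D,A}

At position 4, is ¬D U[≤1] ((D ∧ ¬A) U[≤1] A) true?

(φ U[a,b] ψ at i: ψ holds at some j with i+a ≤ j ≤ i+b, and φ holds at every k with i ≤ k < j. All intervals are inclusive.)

Need some j in [4,5] with ((D ∧ ¬A) U[≤1] A), and ¬D at every k in [4,j-1].
  j=4: ((D ∧ ¬A) U[≤1] A) — fails.
  j=5: ((D ∧ ¬A) U[≤1] A) holds; ¬D holds at every k in [4,4] → satisfied.

Yes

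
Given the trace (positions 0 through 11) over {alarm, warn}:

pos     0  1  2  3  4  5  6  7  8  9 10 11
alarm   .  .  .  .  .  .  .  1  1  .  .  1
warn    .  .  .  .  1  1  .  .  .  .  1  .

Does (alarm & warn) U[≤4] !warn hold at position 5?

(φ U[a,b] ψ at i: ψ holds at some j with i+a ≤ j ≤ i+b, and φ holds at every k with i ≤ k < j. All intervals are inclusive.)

Does not hold

Need some j in [5,9] with !warn, and (alarm & warn) at every k in [5,j-1].
  j=5: !warn false.
  j=6: !warn holds, but (alarm & warn) fails at k=5 → not this j.
  j=7: !warn holds, but (alarm & warn) fails at k=5 → not this j.
  j=8: !warn holds, but (alarm & warn) fails at k=5 → not this j.
  j=9: !warn holds, but (alarm & warn) fails at k=5 → not this j.
No j in the window works → until fails.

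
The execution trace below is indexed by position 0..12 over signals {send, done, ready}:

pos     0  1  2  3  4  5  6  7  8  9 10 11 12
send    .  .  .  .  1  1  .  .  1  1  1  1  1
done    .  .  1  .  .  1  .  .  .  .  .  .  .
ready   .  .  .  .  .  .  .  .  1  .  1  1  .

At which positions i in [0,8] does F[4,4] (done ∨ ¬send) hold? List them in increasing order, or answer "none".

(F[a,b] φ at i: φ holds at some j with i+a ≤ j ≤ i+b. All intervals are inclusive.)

1, 2, 3

Evaluate at each i in [0,8]:
  i=0: ✗ (none in [4,4])
  i=1: ✓ (witness j=5)
  i=2: ✓ (witness j=6)
  i=3: ✓ (witness j=7)
  i=4: ✗ (none in [8,8])
  i=5: ✗ (none in [9,9])
  i=6: ✗ (none in [10,10])
  i=7: ✗ (none in [11,11])
  i=8: ✗ (none in [12,12])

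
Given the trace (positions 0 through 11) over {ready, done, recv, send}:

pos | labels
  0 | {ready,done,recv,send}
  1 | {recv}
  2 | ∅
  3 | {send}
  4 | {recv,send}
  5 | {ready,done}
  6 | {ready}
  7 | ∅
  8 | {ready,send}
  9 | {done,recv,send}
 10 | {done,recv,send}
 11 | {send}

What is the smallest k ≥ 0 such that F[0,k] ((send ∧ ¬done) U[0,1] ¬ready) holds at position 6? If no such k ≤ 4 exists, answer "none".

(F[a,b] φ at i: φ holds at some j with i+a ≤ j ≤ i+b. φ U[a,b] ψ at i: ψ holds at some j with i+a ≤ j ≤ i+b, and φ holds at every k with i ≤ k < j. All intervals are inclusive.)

Scan j = 6,7,… for ((send ∧ ¬done) U[0,1] ¬ready):
  j=6: fails
  j=7: holds
First hit at j=7, so smallest k = 7-6 = 1.

1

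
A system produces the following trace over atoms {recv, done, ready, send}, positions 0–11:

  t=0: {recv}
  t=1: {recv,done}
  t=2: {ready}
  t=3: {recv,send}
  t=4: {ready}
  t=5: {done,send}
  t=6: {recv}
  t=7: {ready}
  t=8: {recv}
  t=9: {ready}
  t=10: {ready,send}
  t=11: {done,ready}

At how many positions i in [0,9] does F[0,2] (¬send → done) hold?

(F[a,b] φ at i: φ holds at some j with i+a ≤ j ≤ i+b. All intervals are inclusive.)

Evaluate at each i in [0,9]:
  i=0: ✓ (witness j=1)
  i=1: ✓ (witness j=1)
  i=2: ✓ (witness j=3)
  i=3: ✓ (witness j=3)
  i=4: ✓ (witness j=5)
  i=5: ✓ (witness j=5)
  i=6: ✗ (none in [6,8])
  i=7: ✗ (none in [7,9])
  i=8: ✓ (witness j=10)
  i=9: ✓ (witness j=10)
Positions where it holds: {0, 1, 2, 3, 4, 5, 8, 9} → 8.

8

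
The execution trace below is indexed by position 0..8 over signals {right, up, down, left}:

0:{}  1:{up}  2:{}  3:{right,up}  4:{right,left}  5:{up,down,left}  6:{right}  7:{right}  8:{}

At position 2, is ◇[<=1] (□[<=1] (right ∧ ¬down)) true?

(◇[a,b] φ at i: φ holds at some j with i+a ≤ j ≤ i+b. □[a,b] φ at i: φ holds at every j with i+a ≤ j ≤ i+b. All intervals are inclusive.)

True

Check □[<=1] (right ∧ ¬down) at each j in [2,3]:
  j=2: fails at 2
  j=3: holds on [3,4]
Found at j=3 → formula holds.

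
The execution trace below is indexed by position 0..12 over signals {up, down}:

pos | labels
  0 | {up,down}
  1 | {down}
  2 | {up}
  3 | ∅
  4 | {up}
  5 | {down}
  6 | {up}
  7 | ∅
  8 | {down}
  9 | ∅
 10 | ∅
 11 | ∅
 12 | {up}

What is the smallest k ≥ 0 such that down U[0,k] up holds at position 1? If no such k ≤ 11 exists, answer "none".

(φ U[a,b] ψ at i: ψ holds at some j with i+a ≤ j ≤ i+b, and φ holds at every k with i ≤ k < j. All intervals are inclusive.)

1

Need earliest j ≥ 1 with up, and down at every k in [1,j-1].
  j=1: rhs fails.
  j=2: rhs holds; lhs holds on [1,1]. k = 1.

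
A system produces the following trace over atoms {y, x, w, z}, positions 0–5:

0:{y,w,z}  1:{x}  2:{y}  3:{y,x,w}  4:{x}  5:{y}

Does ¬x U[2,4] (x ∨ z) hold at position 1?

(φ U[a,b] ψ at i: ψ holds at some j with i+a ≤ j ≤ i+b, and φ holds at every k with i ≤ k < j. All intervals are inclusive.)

No

Need some j in [3,5] with (x ∨ z), and ¬x at every k in [1,j-1].
  j=3: (x ∨ z) holds, but ¬x fails at k=1 → not this j.
  j=4: (x ∨ z) holds, but ¬x fails at k=1 → not this j.
  j=5: (x ∨ z) false.
No j in the window works → until fails.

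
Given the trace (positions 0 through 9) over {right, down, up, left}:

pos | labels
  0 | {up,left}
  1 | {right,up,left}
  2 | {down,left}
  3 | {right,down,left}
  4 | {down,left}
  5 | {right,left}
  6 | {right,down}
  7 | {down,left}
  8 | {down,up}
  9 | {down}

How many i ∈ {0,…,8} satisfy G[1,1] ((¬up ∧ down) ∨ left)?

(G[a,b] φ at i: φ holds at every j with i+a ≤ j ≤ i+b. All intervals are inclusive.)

8

Evaluate at each i in [0,8]:
  i=0: ✓ (all of [1,1])
  i=1: ✓ (all of [2,2])
  i=2: ✓ (all of [3,3])
  i=3: ✓ (all of [4,4])
  i=4: ✓ (all of [5,5])
  i=5: ✓ (all of [6,6])
  i=6: ✓ (all of [7,7])
  i=7: ✗ (fails at j=8)
  i=8: ✓ (all of [9,9])
Positions where it holds: {0, 1, 2, 3, 4, 5, 6, 8} → 8.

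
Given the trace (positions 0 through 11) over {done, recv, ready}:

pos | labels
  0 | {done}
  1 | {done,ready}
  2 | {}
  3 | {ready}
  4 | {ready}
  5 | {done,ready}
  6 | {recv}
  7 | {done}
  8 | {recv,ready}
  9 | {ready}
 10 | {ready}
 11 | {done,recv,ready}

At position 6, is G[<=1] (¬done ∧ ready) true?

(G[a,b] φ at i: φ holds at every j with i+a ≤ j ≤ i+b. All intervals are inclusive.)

No

Check (¬done ∧ ready) at every j in [6,7]:
  j=6: false
  j=7: false
Fails at j=6 → formula fails.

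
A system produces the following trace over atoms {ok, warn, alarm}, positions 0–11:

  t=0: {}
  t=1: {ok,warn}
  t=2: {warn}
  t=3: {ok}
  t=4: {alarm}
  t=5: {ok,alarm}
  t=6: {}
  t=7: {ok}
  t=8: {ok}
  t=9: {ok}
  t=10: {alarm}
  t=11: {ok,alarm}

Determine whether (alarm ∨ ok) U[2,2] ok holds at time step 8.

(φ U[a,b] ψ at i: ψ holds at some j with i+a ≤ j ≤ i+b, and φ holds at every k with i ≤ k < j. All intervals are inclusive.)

Need some j in [10,10] with ok, and (alarm ∨ ok) at every k in [8,j-1].
  j=10: ok false.
No j in the window works → until fails.

False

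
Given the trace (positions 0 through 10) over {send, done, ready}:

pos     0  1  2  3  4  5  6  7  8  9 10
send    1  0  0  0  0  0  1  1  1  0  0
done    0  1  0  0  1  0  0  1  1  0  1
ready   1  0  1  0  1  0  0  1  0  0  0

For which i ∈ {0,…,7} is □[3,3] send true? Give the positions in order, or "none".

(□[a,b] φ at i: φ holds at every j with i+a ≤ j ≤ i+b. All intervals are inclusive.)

Evaluate at each i in [0,7]:
  i=0: ✗ (fails at j=3)
  i=1: ✗ (fails at j=4)
  i=2: ✗ (fails at j=5)
  i=3: ✓ (all of [6,6])
  i=4: ✓ (all of [7,7])
  i=5: ✓ (all of [8,8])
  i=6: ✗ (fails at j=9)
  i=7: ✗ (fails at j=10)

3, 4, 5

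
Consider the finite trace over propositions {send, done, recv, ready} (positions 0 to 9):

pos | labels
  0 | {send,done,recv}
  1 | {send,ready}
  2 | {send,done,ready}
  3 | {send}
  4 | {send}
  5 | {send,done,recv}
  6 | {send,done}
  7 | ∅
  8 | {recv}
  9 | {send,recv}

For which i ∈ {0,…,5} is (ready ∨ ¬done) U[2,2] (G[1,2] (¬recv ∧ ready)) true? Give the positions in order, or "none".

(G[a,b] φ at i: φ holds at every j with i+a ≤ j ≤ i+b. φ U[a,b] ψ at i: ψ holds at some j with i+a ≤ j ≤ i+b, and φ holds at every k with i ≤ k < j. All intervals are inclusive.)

Evaluate at each i in [0,5]:
  i=0: ✗ (no rhs in [2,2])
  i=1: ✗ (no rhs in [3,3])
  i=2: ✗ (no rhs in [4,4])
  i=3: ✗ (no rhs in [5,5])
  i=4: ✗ (no rhs in [6,6])
  i=5: ✗ (no rhs in [7,7])

none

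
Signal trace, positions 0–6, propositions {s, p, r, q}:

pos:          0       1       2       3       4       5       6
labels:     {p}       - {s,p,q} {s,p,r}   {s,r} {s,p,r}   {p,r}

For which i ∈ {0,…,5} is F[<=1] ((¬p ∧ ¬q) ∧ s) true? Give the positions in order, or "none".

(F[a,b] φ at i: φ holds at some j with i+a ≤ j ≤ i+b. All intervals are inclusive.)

3, 4

Evaluate at each i in [0,5]:
  i=0: ✗ (none in [0,1])
  i=1: ✗ (none in [1,2])
  i=2: ✗ (none in [2,3])
  i=3: ✓ (witness j=4)
  i=4: ✓ (witness j=4)
  i=5: ✗ (none in [5,6])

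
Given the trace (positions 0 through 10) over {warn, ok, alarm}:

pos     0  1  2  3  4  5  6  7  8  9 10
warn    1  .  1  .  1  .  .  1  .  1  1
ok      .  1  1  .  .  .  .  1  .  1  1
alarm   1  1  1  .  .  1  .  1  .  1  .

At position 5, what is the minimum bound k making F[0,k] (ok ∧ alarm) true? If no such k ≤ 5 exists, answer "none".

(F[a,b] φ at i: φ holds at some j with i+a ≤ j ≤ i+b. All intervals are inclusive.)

2

Scan j = 5,6,… for (ok ∧ alarm):
  j=5: fails
  j=6: fails
  j=7: holds
First hit at j=7, so smallest k = 7-5 = 2.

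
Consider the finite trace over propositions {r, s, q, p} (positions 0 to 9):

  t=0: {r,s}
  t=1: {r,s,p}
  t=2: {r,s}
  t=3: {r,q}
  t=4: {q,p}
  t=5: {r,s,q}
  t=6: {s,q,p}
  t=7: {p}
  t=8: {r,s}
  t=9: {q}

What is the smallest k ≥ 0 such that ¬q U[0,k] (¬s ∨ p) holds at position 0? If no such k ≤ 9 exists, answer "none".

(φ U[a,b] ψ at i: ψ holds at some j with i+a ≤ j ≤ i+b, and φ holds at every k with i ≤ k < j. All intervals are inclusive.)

Need earliest j ≥ 0 with (¬s ∨ p), and ¬q at every k in [0,j-1].
  j=0: rhs fails.
  j=1: rhs holds; lhs holds on [0,0]. k = 1.

1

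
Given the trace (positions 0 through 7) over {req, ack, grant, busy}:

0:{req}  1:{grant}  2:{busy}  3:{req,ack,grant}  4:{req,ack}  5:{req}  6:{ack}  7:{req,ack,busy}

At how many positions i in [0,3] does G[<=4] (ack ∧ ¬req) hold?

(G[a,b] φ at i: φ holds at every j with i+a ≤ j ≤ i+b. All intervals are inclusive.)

0

Evaluate at each i in [0,3]:
  i=0: ✗ (fails at j=0)
  i=1: ✗ (fails at j=1)
  i=2: ✗ (fails at j=2)
  i=3: ✗ (fails at j=3)
Positions where it holds: {} → 0.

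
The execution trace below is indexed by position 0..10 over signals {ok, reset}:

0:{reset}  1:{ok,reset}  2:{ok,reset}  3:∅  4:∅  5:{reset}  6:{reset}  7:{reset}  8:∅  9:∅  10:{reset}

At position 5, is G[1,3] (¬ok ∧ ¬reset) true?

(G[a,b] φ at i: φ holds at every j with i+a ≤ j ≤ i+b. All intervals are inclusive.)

Check (¬ok ∧ ¬reset) at every j in [6,8]:
  j=6: false
  j=7: false
  j=8: true
Fails at j=6 → formula fails.

No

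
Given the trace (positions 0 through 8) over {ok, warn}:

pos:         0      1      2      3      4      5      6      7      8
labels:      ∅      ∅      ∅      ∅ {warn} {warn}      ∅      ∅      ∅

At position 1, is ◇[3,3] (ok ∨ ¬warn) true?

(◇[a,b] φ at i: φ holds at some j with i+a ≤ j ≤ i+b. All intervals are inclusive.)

Check (ok ∨ ¬warn) at each j in [4,4]:
  j=4: false
No position in the window satisfies it → formula fails.

Does not hold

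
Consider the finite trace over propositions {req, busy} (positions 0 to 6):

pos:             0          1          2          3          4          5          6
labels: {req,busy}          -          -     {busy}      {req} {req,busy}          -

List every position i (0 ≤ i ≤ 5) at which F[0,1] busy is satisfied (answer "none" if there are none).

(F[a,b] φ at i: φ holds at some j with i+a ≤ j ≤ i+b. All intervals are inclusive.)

Evaluate at each i in [0,5]:
  i=0: ✓ (witness j=0)
  i=1: ✗ (none in [1,2])
  i=2: ✓ (witness j=3)
  i=3: ✓ (witness j=3)
  i=4: ✓ (witness j=5)
  i=5: ✓ (witness j=5)

0, 2, 3, 4, 5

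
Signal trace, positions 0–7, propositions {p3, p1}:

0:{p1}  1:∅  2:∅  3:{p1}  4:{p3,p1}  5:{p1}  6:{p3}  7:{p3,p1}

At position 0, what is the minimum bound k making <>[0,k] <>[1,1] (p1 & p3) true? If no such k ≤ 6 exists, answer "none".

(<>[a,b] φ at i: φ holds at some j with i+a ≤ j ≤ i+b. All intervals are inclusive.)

Scan j = 0,1,… for <>[1,1] (p1 & p3):
  j=0: fails
  j=1: fails
  j=2: fails
  j=3: holds
First hit at j=3, so smallest k = 3-0 = 3.

3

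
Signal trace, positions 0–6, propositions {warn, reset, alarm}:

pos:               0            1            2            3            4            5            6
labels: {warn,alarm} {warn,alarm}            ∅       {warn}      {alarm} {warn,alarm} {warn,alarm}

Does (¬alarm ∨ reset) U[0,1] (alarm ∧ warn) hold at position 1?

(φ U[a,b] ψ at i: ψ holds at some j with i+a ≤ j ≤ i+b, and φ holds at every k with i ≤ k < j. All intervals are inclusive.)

Need some j in [1,2] with (alarm ∧ warn), and (¬alarm ∨ reset) at every k in [1,j-1].
  j=1: (alarm ∧ warn) holds; no prefix to check → satisfied.

True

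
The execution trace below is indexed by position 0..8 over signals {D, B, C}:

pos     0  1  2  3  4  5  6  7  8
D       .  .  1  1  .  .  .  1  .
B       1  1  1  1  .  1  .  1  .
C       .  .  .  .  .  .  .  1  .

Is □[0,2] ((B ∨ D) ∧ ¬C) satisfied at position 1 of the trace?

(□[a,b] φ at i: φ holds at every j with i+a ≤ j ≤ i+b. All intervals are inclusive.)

True

Check ((B ∨ D) ∧ ¬C) at every j in [1,3]:
  j=1: true
  j=2: true
  j=3: true
All positions satisfy it → formula holds.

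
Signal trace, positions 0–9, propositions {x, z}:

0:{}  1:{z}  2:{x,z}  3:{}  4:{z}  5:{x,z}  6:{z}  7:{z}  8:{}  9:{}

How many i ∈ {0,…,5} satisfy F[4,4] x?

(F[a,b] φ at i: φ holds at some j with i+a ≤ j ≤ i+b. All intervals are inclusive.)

1

Evaluate at each i in [0,5]:
  i=0: ✗ (none in [4,4])
  i=1: ✓ (witness j=5)
  i=2: ✗ (none in [6,6])
  i=3: ✗ (none in [7,7])
  i=4: ✗ (none in [8,8])
  i=5: ✗ (none in [9,9])
Positions where it holds: {1} → 1.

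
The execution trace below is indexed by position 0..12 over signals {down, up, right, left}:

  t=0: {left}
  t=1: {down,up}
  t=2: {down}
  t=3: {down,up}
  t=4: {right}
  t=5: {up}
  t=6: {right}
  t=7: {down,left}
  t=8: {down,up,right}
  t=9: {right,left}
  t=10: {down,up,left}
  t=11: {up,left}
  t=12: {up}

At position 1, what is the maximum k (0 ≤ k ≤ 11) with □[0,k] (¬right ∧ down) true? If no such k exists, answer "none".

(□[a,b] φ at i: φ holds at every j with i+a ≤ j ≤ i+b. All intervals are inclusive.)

(¬right ∧ down) must hold from j=1 onward; find where it first fails.
  j=1: holds
  j=2: holds
  j=3: holds
  j=4: fails
Holds on [1,3], so largest k = 2.

2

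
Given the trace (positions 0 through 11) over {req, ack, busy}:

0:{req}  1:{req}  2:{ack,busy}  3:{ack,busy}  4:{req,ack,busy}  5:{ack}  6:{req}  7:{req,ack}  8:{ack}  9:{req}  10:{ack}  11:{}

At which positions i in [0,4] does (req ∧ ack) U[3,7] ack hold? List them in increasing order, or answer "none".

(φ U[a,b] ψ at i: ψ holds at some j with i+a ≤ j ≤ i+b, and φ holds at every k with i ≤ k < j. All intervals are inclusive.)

none

Evaluate at each i in [0,4]:
  i=0: ✗ (lhs fails at k=0 before rhs at j=3)
  i=1: ✗ (lhs fails at k=1 before rhs at j=4)
  i=2: ✗ (lhs fails at k=2 before rhs at j=5)
  i=3: ✗ (lhs fails at k=3 before rhs at j=7)
  i=4: ✗ (lhs fails at k=5 before rhs at j=7)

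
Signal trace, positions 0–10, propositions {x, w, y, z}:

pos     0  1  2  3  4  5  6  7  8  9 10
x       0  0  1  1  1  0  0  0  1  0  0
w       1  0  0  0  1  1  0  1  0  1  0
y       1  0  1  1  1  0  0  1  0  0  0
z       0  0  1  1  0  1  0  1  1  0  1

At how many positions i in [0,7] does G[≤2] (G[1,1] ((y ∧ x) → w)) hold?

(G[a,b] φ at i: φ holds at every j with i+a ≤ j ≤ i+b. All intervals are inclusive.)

Evaluate at each i in [0,7]:
  i=0: ✗ (fails at j=1)
  i=1: ✗ (fails at j=1)
  i=2: ✗ (fails at j=2)
  i=3: ✓ (all of [3,5])
  i=4: ✓ (all of [4,6])
  i=5: ✓ (all of [5,7])
  i=6: ✓ (all of [6,8])
  i=7: ✓ (all of [7,9])
Positions where it holds: {3, 4, 5, 6, 7} → 5.

5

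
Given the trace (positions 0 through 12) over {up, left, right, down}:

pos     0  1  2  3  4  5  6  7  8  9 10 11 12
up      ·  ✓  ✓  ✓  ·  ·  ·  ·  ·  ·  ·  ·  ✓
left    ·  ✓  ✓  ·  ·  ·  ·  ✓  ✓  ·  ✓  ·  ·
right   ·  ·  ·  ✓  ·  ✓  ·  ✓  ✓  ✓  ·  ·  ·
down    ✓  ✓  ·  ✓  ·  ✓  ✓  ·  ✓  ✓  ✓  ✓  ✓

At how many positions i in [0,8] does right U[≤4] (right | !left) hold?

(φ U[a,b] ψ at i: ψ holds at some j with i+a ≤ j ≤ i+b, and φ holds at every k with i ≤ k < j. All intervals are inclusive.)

Evaluate at each i in [0,8]:
  i=0: ✓ (rhs at j=0)
  i=1: ✗ (lhs fails at k=1 before rhs at j=3)
  i=2: ✗ (lhs fails at k=2 before rhs at j=3)
  i=3: ✓ (rhs at j=3)
  i=4: ✓ (rhs at j=4)
  i=5: ✓ (rhs at j=5)
  i=6: ✓ (rhs at j=6)
  i=7: ✓ (rhs at j=7)
  i=8: ✓ (rhs at j=8)
Positions where it holds: {0, 3, 4, 5, 6, 7, 8} → 7.

7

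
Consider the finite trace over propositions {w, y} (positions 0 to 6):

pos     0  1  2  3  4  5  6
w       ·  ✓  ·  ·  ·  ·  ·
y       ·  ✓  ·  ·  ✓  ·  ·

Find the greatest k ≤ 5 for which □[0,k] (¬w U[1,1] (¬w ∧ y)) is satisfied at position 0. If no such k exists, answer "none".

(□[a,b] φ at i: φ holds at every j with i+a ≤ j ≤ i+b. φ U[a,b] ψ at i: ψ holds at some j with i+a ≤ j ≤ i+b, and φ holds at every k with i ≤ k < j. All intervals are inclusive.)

none

(¬w U[1,1] (¬w ∧ y)) must hold from j=0 onward; find where it first fails.
  j=0: fails → no k works.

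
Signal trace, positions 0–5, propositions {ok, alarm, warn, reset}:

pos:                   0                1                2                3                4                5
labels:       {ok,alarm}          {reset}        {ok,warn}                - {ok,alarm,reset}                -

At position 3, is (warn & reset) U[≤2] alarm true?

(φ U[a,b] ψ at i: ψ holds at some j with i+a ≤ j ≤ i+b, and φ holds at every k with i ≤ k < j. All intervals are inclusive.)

False

Need some j in [3,5] with alarm, and (warn & reset) at every k in [3,j-1].
  j=3: alarm false.
  j=4: alarm holds, but (warn & reset) fails at k=3 → not this j.
  j=5: alarm false.
No j in the window works → until fails.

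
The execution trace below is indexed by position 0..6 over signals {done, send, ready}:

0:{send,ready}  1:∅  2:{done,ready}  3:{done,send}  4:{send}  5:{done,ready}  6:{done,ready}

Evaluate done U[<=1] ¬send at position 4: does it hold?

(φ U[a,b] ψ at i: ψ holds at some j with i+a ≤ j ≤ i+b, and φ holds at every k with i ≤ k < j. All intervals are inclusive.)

Need some j in [4,5] with ¬send, and done at every k in [4,j-1].
  j=4: ¬send false.
  j=5: ¬send holds, but done fails at k=4 → not this j.
No j in the window works → until fails.

False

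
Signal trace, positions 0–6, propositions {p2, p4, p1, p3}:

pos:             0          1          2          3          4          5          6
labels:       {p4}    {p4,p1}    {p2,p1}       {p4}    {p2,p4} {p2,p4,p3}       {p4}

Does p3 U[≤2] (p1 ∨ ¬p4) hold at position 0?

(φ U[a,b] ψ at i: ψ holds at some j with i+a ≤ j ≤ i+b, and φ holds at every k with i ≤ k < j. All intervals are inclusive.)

Does not hold

Need some j in [0,2] with (p1 ∨ ¬p4), and p3 at every k in [0,j-1].
  j=0: (p1 ∨ ¬p4) false.
  j=1: (p1 ∨ ¬p4) holds, but p3 fails at k=0 → not this j.
  j=2: (p1 ∨ ¬p4) holds, but p3 fails at k=0 → not this j.
No j in the window works → until fails.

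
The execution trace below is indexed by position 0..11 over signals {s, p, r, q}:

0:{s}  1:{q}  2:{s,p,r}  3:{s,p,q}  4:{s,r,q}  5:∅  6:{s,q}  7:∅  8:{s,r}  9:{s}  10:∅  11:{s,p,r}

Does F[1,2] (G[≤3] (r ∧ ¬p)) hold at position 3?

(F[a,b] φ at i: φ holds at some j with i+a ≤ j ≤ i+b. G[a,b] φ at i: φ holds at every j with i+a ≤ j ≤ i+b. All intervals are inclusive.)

Check G[≤3] (r ∧ ¬p) at each j in [4,5]:
  j=4: fails at 5
  j=5: fails at 5
No position in the window satisfies it → formula fails.

Does not hold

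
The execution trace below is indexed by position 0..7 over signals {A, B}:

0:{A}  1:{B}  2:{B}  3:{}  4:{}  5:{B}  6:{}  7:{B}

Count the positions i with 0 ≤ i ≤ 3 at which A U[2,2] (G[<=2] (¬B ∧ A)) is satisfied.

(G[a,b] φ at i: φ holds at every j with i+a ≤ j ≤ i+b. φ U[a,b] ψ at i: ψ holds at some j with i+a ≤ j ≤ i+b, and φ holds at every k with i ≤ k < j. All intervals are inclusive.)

Evaluate at each i in [0,3]:
  i=0: ✗ (no rhs in [2,2])
  i=1: ✗ (no rhs in [3,3])
  i=2: ✗ (no rhs in [4,4])
  i=3: ✗ (no rhs in [5,5])
Positions where it holds: {} → 0.

0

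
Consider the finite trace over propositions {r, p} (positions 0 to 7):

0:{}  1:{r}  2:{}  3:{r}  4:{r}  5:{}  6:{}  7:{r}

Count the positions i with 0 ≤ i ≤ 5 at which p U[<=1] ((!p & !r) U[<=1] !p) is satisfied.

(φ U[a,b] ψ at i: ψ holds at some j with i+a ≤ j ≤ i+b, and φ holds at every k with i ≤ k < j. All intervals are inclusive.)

Evaluate at each i in [0,5]:
  i=0: ✓ (rhs at j=0)
  i=1: ✓ (rhs at j=1)
  i=2: ✓ (rhs at j=2)
  i=3: ✓ (rhs at j=3)
  i=4: ✓ (rhs at j=4)
  i=5: ✓ (rhs at j=5)
Positions where it holds: {0, 1, 2, 3, 4, 5} → 6.

6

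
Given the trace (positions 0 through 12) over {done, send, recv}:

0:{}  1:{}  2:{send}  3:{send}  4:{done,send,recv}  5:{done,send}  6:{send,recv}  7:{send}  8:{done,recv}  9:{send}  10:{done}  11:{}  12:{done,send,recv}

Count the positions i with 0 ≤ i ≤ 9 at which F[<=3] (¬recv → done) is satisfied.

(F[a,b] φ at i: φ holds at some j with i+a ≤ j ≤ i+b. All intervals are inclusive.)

9

Evaluate at each i in [0,9]:
  i=0: ✗ (none in [0,3])
  i=1: ✓ (witness j=4)
  i=2: ✓ (witness j=4)
  i=3: ✓ (witness j=4)
  i=4: ✓ (witness j=4)
  i=5: ✓ (witness j=5)
  i=6: ✓ (witness j=6)
  i=7: ✓ (witness j=8)
  i=8: ✓ (witness j=8)
  i=9: ✓ (witness j=10)
Positions where it holds: {1, 2, 3, 4, 5, 6, 7, 8, 9} → 9.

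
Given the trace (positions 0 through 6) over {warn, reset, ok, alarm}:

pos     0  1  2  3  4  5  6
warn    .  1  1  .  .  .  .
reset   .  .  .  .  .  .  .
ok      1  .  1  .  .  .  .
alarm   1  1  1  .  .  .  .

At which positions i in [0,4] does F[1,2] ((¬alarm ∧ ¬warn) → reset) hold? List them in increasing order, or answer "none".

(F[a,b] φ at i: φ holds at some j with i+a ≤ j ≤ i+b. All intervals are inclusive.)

Evaluate at each i in [0,4]:
  i=0: ✓ (witness j=1)
  i=1: ✓ (witness j=2)
  i=2: ✗ (none in [3,4])
  i=3: ✗ (none in [4,5])
  i=4: ✗ (none in [5,6])

0, 1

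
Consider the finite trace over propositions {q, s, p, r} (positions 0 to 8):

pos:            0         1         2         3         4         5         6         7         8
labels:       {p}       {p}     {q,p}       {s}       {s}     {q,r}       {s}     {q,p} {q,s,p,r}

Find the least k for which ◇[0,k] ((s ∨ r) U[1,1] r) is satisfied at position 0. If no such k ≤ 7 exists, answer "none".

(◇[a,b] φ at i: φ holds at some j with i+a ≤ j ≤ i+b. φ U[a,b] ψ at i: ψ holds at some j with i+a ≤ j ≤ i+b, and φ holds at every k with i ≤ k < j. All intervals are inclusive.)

Scan j = 0,1,… for ((s ∨ r) U[1,1] r):
  j=0: fails
  j=1: fails
  j=2: fails
  j=3: fails
  j=4: holds
First hit at j=4, so smallest k = 4-0 = 4.

4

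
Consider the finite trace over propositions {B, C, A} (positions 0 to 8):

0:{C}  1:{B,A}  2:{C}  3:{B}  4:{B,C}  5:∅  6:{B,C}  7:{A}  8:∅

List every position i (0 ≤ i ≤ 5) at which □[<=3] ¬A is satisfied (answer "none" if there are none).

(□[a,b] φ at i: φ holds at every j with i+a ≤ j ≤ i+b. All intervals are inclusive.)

2, 3

Evaluate at each i in [0,5]:
  i=0: ✗ (fails at j=1)
  i=1: ✗ (fails at j=1)
  i=2: ✓ (all of [2,5])
  i=3: ✓ (all of [3,6])
  i=4: ✗ (fails at j=7)
  i=5: ✗ (fails at j=7)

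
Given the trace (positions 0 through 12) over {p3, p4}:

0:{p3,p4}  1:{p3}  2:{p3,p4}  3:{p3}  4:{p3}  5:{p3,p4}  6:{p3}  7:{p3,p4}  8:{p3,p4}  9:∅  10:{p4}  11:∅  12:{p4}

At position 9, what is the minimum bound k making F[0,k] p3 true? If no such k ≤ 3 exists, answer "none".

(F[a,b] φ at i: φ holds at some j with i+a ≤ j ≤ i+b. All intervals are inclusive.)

none

Scan j = 9,10,… for p3:
  j=9: fails
  j=10: fails
  j=11: fails
  j=12: fails
No j in [9,12] satisfies it → none.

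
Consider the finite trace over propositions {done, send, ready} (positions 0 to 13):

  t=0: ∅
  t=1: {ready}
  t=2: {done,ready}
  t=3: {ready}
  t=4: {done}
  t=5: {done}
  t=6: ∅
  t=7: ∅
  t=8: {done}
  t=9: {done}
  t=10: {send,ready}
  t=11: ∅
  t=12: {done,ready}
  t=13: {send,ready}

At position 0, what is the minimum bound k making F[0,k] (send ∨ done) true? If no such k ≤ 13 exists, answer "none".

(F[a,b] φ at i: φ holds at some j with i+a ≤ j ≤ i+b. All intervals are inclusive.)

2

Scan j = 0,1,… for (send ∨ done):
  j=0: fails
  j=1: fails
  j=2: holds
First hit at j=2, so smallest k = 2-0 = 2.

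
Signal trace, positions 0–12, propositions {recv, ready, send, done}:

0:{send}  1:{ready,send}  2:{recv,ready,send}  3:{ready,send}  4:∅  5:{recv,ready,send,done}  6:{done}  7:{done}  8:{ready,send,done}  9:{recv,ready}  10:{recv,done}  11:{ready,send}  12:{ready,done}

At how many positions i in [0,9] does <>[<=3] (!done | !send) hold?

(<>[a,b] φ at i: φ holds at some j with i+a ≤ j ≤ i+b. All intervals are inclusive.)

Evaluate at each i in [0,9]:
  i=0: ✓ (witness j=0)
  i=1: ✓ (witness j=1)
  i=2: ✓ (witness j=2)
  i=3: ✓ (witness j=3)
  i=4: ✓ (witness j=4)
  i=5: ✓ (witness j=6)
  i=6: ✓ (witness j=6)
  i=7: ✓ (witness j=7)
  i=8: ✓ (witness j=9)
  i=9: ✓ (witness j=9)
Positions where it holds: {0, 1, 2, 3, 4, 5, 6, 7, 8, 9} → 10.

10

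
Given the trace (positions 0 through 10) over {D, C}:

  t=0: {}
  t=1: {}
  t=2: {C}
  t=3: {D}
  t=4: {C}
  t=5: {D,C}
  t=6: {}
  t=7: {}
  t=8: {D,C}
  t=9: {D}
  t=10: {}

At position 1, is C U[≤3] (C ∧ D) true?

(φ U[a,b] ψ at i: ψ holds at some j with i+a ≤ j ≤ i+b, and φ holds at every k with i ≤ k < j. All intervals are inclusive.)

No

Need some j in [1,4] with (C ∧ D), and C at every k in [1,j-1].
  j=1: (C ∧ D) false.
  j=2: (C ∧ D) false.
  j=3: (C ∧ D) false.
  j=4: (C ∧ D) false.
No j in the window works → until fails.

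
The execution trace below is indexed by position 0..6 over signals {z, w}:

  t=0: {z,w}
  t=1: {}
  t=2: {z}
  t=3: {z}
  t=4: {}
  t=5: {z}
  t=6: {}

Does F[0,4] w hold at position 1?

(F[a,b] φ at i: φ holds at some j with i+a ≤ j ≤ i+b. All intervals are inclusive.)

Check w at each j in [1,5]:
  j=1: false
  j=2: false
  j=3: false
  j=4: false
  j=5: false
No position in the window satisfies it → formula fails.

False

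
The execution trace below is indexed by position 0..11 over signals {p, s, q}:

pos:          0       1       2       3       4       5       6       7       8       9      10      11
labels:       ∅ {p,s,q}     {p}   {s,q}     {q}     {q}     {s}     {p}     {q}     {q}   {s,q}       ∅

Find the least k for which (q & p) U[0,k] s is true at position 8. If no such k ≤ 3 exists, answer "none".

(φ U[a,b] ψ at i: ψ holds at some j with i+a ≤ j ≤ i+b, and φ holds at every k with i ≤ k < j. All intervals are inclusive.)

none

Need earliest j ≥ 8 with s, and (q & p) at every k in [8,j-1].
  j=8: rhs fails.
  j=9: rhs fails.
  j=10: rhs holds but lhs fails at k=8.
  j=11: rhs fails.
No witness within the range → none.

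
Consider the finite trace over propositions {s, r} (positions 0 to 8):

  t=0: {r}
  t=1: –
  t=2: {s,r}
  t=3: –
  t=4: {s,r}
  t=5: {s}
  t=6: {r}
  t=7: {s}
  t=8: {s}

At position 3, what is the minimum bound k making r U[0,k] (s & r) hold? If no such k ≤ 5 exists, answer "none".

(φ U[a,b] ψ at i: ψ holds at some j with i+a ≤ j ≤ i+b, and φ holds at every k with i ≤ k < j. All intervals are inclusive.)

Need earliest j ≥ 3 with (s & r), and r at every k in [3,j-1].
  j=3: rhs fails.
  j=4: rhs holds but lhs fails at k=3.
  j=5: rhs fails.
  j=6: rhs fails.
  j=7: rhs fails.
  j=8: rhs fails.
No witness within the range → none.

none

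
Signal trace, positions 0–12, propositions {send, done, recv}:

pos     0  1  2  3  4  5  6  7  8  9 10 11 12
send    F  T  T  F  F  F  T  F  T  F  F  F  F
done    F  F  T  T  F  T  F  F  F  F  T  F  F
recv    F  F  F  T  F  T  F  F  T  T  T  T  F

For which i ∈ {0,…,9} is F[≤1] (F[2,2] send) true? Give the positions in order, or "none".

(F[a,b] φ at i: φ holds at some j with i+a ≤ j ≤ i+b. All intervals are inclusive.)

Evaluate at each i in [0,9]:
  i=0: ✓ (witness j=0)
  i=1: ✗ (none in [1,2])
  i=2: ✗ (none in [2,3])
  i=3: ✓ (witness j=4)
  i=4: ✓ (witness j=4)
  i=5: ✓ (witness j=6)
  i=6: ✓ (witness j=6)
  i=7: ✗ (none in [7,8])
  i=8: ✗ (none in [8,9])
  i=9: ✗ (none in [9,10])

0, 3, 4, 5, 6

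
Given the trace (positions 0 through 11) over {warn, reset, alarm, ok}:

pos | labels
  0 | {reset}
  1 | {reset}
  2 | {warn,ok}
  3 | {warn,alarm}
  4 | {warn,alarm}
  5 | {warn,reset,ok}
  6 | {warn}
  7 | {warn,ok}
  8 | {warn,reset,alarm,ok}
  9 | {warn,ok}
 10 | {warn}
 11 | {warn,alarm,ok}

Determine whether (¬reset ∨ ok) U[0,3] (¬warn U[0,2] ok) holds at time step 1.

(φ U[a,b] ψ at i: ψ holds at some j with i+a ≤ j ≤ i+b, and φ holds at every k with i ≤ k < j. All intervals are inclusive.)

Yes

Need some j in [1,4] with (¬warn U[0,2] ok), and (¬reset ∨ ok) at every k in [1,j-1].
  j=1: (¬warn U[0,2] ok) holds; no prefix to check → satisfied.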